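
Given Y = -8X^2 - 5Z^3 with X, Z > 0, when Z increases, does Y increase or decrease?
Y decreases

Taking the partial derivative:
∂Y/∂Z = -15Z^2

∂Y/∂Z = -15Z^2 < 0 (assuming positive values)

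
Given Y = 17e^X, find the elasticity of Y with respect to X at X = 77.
Elasticity = 77

Elasticity = (dY/dX) · (X/Y)

dY/dX = 17·e^X
At X = 77: dY/dX = 17·e^77, Y = 17·e^77

Elasticity = (17·e^77) · (77 / (17·e^77)) = 77

Interpretation: for a small percentage change in X, the percentage change in Y is approximately 77.00 times as large.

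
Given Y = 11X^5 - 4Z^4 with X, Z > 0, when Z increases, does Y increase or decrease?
Y decreases

Taking the partial derivative:
∂Y/∂Z = -16Z^3

∂Y/∂Z = -16Z^3 < 0 (assuming positive values)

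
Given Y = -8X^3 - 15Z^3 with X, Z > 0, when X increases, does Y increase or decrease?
Y decreases

Taking the partial derivative:
∂Y/∂X = -24X^2

∂Y/∂X = -24X^2 < 0 (assuming positive values)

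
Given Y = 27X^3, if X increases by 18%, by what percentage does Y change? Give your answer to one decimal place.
64.3%

For Y = 27X^3:
If X → X(1 + 0.18)
Then Y → Y · (1 + 0.18)^3
     ≈ Y · 1.6430

Percentage change = ((1 + 0.18)^3 − 1) × 100% ≈ 64.3%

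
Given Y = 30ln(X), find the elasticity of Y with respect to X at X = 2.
Elasticity = 1/ln(2) ≈ 1.4427

Elasticity = (dY/dX) · (X/Y)

dY/dX = 30/X
At X = 2: dY/dX = 15, Y = 30·ln(2)

Elasticity = 15 · (2 / (30·ln(2))) = 1/ln(2) ≈ 1.4427

Interpretation: for a small percentage change in X, the percentage change in Y is approximately 1.44 times as large.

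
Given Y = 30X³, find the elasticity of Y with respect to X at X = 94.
Elasticity = 3

Elasticity = (dY/dX) · (X/Y)

dY/dX = 90·X²
At X = 94: dY/dX = 795240, Y = 24917520

Elasticity = 795240 · (94 / 24917520) = 3

Interpretation: for a small percentage change in X, the percentage change in Y is approximately 3.00 times as large.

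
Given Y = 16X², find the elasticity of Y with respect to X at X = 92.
Elasticity = 2

Elasticity = (dY/dX) · (X/Y)

dY/dX = 32·X
At X = 92: dY/dX = 2944, Y = 135424

Elasticity = 2944 · (92 / 135424) = 2

Interpretation: for a small percentage change in X, the percentage change in Y is approximately 2.00 times as large.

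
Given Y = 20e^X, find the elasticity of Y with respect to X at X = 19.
Elasticity = 19

Elasticity = (dY/dX) · (X/Y)

dY/dX = 20·e^X
At X = 19: dY/dX = 20·e^19, Y = 20·e^19

Elasticity = (20·e^19) · (19 / (20·e^19)) = 19

Interpretation: for a small percentage change in X, the percentage change in Y is approximately 19.00 times as large.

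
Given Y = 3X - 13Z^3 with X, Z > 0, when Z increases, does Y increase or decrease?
Y decreases

Taking the partial derivative:
∂Y/∂Z = -39Z^2

∂Y/∂Z = -39Z^2 < 0 (assuming positive values)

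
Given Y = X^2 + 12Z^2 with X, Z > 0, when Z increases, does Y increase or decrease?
Y increases

Taking the partial derivative:
∂Y/∂Z = 24Z

∂Y/∂Z = 24Z > 0 (assuming positive values)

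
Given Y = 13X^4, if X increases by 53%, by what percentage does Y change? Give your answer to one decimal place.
448.0%

For Y = 13X^4:
If X → X(1 + 0.53)
Then Y → Y · (1 + 0.53)^4
     ≈ Y · 5.4798

Percentage change = ((1 + 0.53)^4 − 1) × 100% ≈ 448.0%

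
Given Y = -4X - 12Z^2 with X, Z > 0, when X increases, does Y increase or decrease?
Y decreases

Taking the partial derivative:
∂Y/∂X = -4

∂Y/∂X = -4 < 0 (assuming positive values)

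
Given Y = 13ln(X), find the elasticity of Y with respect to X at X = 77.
Elasticity = 1/ln(77) ≈ 0.2302

Elasticity = (dY/dX) · (X/Y)

dY/dX = 13/X
At X = 77: dY/dX = 13/77, Y = 13·ln(77)

Elasticity = (13/77) · (77 / (13·ln(77))) = 1/ln(77) ≈ 0.2302

Interpretation: for a small percentage change in X, the percentage change in Y is approximately 0.23 times as large.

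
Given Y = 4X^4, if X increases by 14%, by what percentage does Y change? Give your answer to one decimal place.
68.9%

For Y = 4X^4:
If X → X(1 + 0.14)
Then Y → Y · (1 + 0.14)^4
     ≈ Y · 1.6890

Percentage change = ((1 + 0.14)^4 − 1) × 100% ≈ 68.9%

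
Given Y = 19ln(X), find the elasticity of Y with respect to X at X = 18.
Elasticity = 1/ln(18) ≈ 0.3460

Elasticity = (dY/dX) · (X/Y)

dY/dX = 19/X
At X = 18: dY/dX = 19/18, Y = 19·ln(18)

Elasticity = (19/18) · (18 / (19·ln(18))) = 1/ln(18) ≈ 0.3460

Interpretation: for a small percentage change in X, the percentage change in Y is approximately 0.35 times as large.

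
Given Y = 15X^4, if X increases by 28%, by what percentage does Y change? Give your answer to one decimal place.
168.4%

For Y = 15X^4:
If X → X(1 + 0.28)
Then Y → Y · (1 + 0.28)^4
     ≈ Y · 2.6844

Percentage change = ((1 + 0.28)^4 − 1) × 100% ≈ 168.4%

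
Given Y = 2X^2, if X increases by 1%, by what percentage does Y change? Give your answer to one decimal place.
2.0%

For Y = 2X^2:
If X → X(1 + 0.01)
Then Y → Y · (1 + 0.01)^2
     = Y · 1.0201

Percentage change = ((1 + 0.01)^2 − 1) × 100% ≈ 2.0%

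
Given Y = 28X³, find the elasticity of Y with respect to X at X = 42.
Elasticity = 3

Elasticity = (dY/dX) · (X/Y)

dY/dX = 84·X²
At X = 42: dY/dX = 148176, Y = 2074464

Elasticity = 148176 · (42 / 2074464) = 3

Interpretation: for a small percentage change in X, the percentage change in Y is approximately 3.00 times as large.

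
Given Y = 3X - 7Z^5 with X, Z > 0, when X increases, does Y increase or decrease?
Y increases

Taking the partial derivative:
∂Y/∂X = 3

∂Y/∂X = 3 > 0 (assuming positive values)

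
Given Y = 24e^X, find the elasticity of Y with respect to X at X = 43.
Elasticity = 43

Elasticity = (dY/dX) · (X/Y)

dY/dX = 24·e^X
At X = 43: dY/dX = 24·e^43, Y = 24·e^43

Elasticity = (24·e^43) · (43 / (24·e^43)) = 43

Interpretation: for a small percentage change in X, the percentage change in Y is approximately 43.00 times as large.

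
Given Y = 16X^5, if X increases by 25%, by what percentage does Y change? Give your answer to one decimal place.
205.2%

For Y = 16X^5:
If X → X(1 + 0.25)
Then Y → Y · (1 + 0.25)^5
     ≈ Y · 3.0518

Percentage change = ((1 + 0.25)^5 − 1) × 100% ≈ 205.2%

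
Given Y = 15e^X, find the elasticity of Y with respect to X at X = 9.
Elasticity = 9

Elasticity = (dY/dX) · (X/Y)

dY/dX = 15·e^X
At X = 9: dY/dX = 15·e^9, Y = 15·e^9

Elasticity = (15·e^9) · (9 / (15·e^9)) = 9

Interpretation: for a small percentage change in X, the percentage change in Y is approximately 9.00 times as large.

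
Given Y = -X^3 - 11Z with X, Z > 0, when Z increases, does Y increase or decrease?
Y decreases

Taking the partial derivative:
∂Y/∂Z = -11

∂Y/∂Z = -11 < 0 (assuming positive values)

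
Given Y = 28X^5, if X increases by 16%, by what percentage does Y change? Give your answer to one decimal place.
110.0%

For Y = 28X^5:
If X → X(1 + 0.16)
Then Y → Y · (1 + 0.16)^5
     ≈ Y · 2.1003

Percentage change = ((1 + 0.16)^5 − 1) × 100% ≈ 110.0%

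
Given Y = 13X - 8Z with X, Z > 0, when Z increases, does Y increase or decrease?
Y decreases

Taking the partial derivative:
∂Y/∂Z = -8

∂Y/∂Z = -8 < 0 (assuming positive values)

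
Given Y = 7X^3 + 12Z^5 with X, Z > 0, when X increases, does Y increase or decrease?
Y increases

Taking the partial derivative:
∂Y/∂X = 21X^2

∂Y/∂X = 21X^2 > 0 (assuming positive values)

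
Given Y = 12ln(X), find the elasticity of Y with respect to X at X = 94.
Elasticity = 1/ln(94) ≈ 0.2201

Elasticity = (dY/dX) · (X/Y)

dY/dX = 12/X
At X = 94: dY/dX = 6/47, Y = 12·ln(94)

Elasticity = (6/47) · (94 / (12·ln(94))) = 1/ln(94) ≈ 0.2201

Interpretation: for a small percentage change in X, the percentage change in Y is approximately 0.22 times as large.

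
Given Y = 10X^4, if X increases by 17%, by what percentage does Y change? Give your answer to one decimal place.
87.4%

For Y = 10X^4:
If X → X(1 + 0.17)
Then Y → Y · (1 + 0.17)^4
     ≈ Y · 1.8739

Percentage change = ((1 + 0.17)^4 − 1) × 100% ≈ 87.4%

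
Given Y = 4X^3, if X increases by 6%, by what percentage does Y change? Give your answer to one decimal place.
19.1%

For Y = 4X^3:
If X → X(1 + 0.06)
Then Y → Y · (1 + 0.06)^3
     ≈ Y · 1.1910

Percentage change = ((1 + 0.06)^3 − 1) × 100% ≈ 19.1%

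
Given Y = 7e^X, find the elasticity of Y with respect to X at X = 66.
Elasticity = 66

Elasticity = (dY/dX) · (X/Y)

dY/dX = 7·e^X
At X = 66: dY/dX = 7·e^66, Y = 7·e^66

Elasticity = (7·e^66) · (66 / (7·e^66)) = 66

Interpretation: for a small percentage change in X, the percentage change in Y is approximately 66.00 times as large.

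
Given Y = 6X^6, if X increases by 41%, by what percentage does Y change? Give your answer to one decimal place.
685.8%

For Y = 6X^6:
If X → X(1 + 0.41)
Then Y → Y · (1 + 0.41)^6
     ≈ Y · 7.8580

Percentage change = ((1 + 0.41)^6 − 1) × 100% ≈ 685.8%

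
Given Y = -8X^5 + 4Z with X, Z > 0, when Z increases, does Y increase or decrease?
Y increases

Taking the partial derivative:
∂Y/∂Z = 4

∂Y/∂Z = 4 > 0 (assuming positive values)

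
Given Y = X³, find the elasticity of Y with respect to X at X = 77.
Elasticity = 3

Elasticity = (dY/dX) · (X/Y)

dY/dX = 3·X²
At X = 77: dY/dX = 17787, Y = 456533

Elasticity = 17787 · (77 / 456533) = 3

Interpretation: for a small percentage change in X, the percentage change in Y is approximately 3.00 times as large.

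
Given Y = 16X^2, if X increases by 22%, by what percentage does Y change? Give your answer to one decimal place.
48.8%

For Y = 16X^2:
If X → X(1 + 0.22)
Then Y → Y · (1 + 0.22)^2
     = Y · 1.4884

Percentage change = ((1 + 0.22)^2 − 1) × 100% ≈ 48.8%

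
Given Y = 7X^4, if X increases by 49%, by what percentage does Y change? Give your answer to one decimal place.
392.9%

For Y = 7X^4:
If X → X(1 + 0.49)
Then Y → Y · (1 + 0.49)^4
     ≈ Y · 4.9288

Percentage change = ((1 + 0.49)^4 − 1) × 100% ≈ 392.9%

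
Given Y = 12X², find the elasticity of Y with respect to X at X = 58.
Elasticity = 2

Elasticity = (dY/dX) · (X/Y)

dY/dX = 24·X
At X = 58: dY/dX = 1392, Y = 40368

Elasticity = 1392 · (58 / 40368) = 2

Interpretation: for a small percentage change in X, the percentage change in Y is approximately 2.00 times as large.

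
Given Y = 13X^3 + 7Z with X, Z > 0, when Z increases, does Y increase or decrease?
Y increases

Taking the partial derivative:
∂Y/∂Z = 7

∂Y/∂Z = 7 > 0 (assuming positive values)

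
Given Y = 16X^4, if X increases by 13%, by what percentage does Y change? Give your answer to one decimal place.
63.0%

For Y = 16X^4:
If X → X(1 + 0.13)
Then Y → Y · (1 + 0.13)^4
     ≈ Y · 1.6305

Percentage change = ((1 + 0.13)^4 − 1) × 100% ≈ 63.0%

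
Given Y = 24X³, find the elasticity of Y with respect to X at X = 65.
Elasticity = 3

Elasticity = (dY/dX) · (X/Y)

dY/dX = 72·X²
At X = 65: dY/dX = 304200, Y = 6591000

Elasticity = 304200 · (65 / 6591000) = 3

Interpretation: for a small percentage change in X, the percentage change in Y is approximately 3.00 times as large.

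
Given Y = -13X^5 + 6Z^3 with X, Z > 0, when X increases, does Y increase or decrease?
Y decreases

Taking the partial derivative:
∂Y/∂X = -65X^4

∂Y/∂X = -65X^4 < 0 (assuming positive values)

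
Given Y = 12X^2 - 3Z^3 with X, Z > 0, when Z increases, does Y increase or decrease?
Y decreases

Taking the partial derivative:
∂Y/∂Z = -9Z^2

∂Y/∂Z = -9Z^2 < 0 (assuming positive values)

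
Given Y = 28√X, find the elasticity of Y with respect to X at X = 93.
Elasticity = 1/2

Elasticity = (dY/dX) · (X/Y)

dY/dX = 14/√X
At X = 93: dY/dX = 14·√93/93, Y = 28·√93

Elasticity = (14·√93/93) · (93 / (28·√93)) = 1/2

Interpretation: for a small percentage change in X, the percentage change in Y is approximately 0.50 times as large.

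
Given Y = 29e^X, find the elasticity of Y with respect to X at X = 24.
Elasticity = 24

Elasticity = (dY/dX) · (X/Y)

dY/dX = 29·e^X
At X = 24: dY/dX = 29·e^24, Y = 29·e^24

Elasticity = (29·e^24) · (24 / (29·e^24)) = 24

Interpretation: for a small percentage change in X, the percentage change in Y is approximately 24.00 times as large.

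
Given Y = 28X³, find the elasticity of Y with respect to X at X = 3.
Elasticity = 3

Elasticity = (dY/dX) · (X/Y)

dY/dX = 84·X²
At X = 3: dY/dX = 756, Y = 756

Elasticity = 756 · (3 / 756) = 3

Interpretation: for a small percentage change in X, the percentage change in Y is approximately 3.00 times as large.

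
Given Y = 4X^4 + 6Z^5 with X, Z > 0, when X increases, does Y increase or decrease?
Y increases

Taking the partial derivative:
∂Y/∂X = 16X^3

∂Y/∂X = 16X^3 > 0 (assuming positive values)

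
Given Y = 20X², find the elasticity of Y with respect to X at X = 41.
Elasticity = 2

Elasticity = (dY/dX) · (X/Y)

dY/dX = 40·X
At X = 41: dY/dX = 1640, Y = 33620

Elasticity = 1640 · (41 / 33620) = 2

Interpretation: for a small percentage change in X, the percentage change in Y is approximately 2.00 times as large.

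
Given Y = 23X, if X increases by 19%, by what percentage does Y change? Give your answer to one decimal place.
19.0%

For Y = 23X:
If X → X(1 + 0.19)
Then Y → Y · (1 + 0.19)^1
     = Y · 1.1900

Percentage change = ((1 + 0.19)^1 − 1) × 100% = 19.0%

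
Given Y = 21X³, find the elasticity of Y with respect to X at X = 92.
Elasticity = 3

Elasticity = (dY/dX) · (X/Y)

dY/dX = 63·X²
At X = 92: dY/dX = 533232, Y = 16352448

Elasticity = 533232 · (92 / 16352448) = 3

Interpretation: for a small percentage change in X, the percentage change in Y is approximately 3.00 times as large.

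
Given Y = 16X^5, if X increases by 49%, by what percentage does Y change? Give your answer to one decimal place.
634.4%

For Y = 16X^5:
If X → X(1 + 0.49)
Then Y → Y · (1 + 0.49)^5
     ≈ Y · 7.3440

Percentage change = ((1 + 0.49)^5 − 1) × 100% ≈ 634.4%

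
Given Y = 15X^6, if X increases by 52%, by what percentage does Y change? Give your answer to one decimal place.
1133.3%

For Y = 15X^6:
If X → X(1 + 0.52)
Then Y → Y · (1 + 0.52)^6
     ≈ Y · 12.3328

Percentage change = ((1 + 0.52)^6 − 1) × 100% ≈ 1133.3%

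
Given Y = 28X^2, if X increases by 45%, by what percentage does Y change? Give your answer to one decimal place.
110.3%

For Y = 28X^2:
If X → X(1 + 0.45)
Then Y → Y · (1 + 0.45)^2
     = Y · 2.1025

Percentage change = ((1 + 0.45)^2 − 1) × 100% ≈ 110.3%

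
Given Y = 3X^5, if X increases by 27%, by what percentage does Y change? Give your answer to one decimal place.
230.4%

For Y = 3X^5:
If X → X(1 + 0.27)
Then Y → Y · (1 + 0.27)^5
     ≈ Y · 3.3038

Percentage change = ((1 + 0.27)^5 − 1) × 100% ≈ 230.4%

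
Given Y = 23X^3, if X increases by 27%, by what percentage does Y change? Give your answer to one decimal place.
104.8%

For Y = 23X^3:
If X → X(1 + 0.27)
Then Y → Y · (1 + 0.27)^3
     ≈ Y · 2.0484

Percentage change = ((1 + 0.27)^3 − 1) × 100% ≈ 104.8%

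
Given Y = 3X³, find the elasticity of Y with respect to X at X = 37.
Elasticity = 3

Elasticity = (dY/dX) · (X/Y)

dY/dX = 9·X²
At X = 37: dY/dX = 12321, Y = 151959

Elasticity = 12321 · (37 / 151959) = 3

Interpretation: for a small percentage change in X, the percentage change in Y is approximately 3.00 times as large.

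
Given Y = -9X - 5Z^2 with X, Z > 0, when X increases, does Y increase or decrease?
Y decreases

Taking the partial derivative:
∂Y/∂X = -9

∂Y/∂X = -9 < 0 (assuming positive values)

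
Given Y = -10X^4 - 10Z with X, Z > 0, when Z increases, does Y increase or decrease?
Y decreases

Taking the partial derivative:
∂Y/∂Z = -10

∂Y/∂Z = -10 < 0 (assuming positive values)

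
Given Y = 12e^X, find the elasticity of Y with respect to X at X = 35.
Elasticity = 35

Elasticity = (dY/dX) · (X/Y)

dY/dX = 12·e^X
At X = 35: dY/dX = 12·e^35, Y = 12·e^35

Elasticity = (12·e^35) · (35 / (12·e^35)) = 35

Interpretation: for a small percentage change in X, the percentage change in Y is approximately 35.00 times as large.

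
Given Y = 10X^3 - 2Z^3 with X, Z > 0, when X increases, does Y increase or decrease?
Y increases

Taking the partial derivative:
∂Y/∂X = 30X^2

∂Y/∂X = 30X^2 > 0 (assuming positive values)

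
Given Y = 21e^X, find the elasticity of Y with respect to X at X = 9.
Elasticity = 9

Elasticity = (dY/dX) · (X/Y)

dY/dX = 21·e^X
At X = 9: dY/dX = 21·e^9, Y = 21·e^9

Elasticity = (21·e^9) · (9 / (21·e^9)) = 9

Interpretation: for a small percentage change in X, the percentage change in Y is approximately 9.00 times as large.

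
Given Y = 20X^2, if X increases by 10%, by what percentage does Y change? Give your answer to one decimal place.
21.0%

For Y = 20X^2:
If X → X(1 + 0.1)
Then Y → Y · (1 + 0.1)^2
     = Y · 1.2100

Percentage change = ((1 + 0.1)^2 − 1) × 100% = 21.0%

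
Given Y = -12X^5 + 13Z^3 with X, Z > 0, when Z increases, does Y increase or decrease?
Y increases

Taking the partial derivative:
∂Y/∂Z = 39Z^2

∂Y/∂Z = 39Z^2 > 0 (assuming positive values)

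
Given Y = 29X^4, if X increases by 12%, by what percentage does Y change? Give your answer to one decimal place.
57.4%

For Y = 29X^4:
If X → X(1 + 0.12)
Then Y → Y · (1 + 0.12)^4
     ≈ Y · 1.5735

Percentage change = ((1 + 0.12)^4 − 1) × 100% ≈ 57.4%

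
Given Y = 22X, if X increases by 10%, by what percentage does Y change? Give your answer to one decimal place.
10.0%

For Y = 22X:
If X → X(1 + 0.1)
Then Y → Y · (1 + 0.1)^1
     = Y · 1.1000

Percentage change = ((1 + 0.1)^1 − 1) × 100% = 10.0%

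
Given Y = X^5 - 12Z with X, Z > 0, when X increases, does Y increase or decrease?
Y increases

Taking the partial derivative:
∂Y/∂X = 5X^4

∂Y/∂X = 5X^4 > 0 (assuming positive values)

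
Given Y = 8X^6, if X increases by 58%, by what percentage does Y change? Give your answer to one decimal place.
1455.8%

For Y = 8X^6:
If X → X(1 + 0.58)
Then Y → Y · (1 + 0.58)^6
     ≈ Y · 15.5576

Percentage change = ((1 + 0.58)^6 − 1) × 100% ≈ 1455.8%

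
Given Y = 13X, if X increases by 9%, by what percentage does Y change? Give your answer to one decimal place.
9.0%

For Y = 13X:
If X → X(1 + 0.09)
Then Y → Y · (1 + 0.09)^1
     = Y · 1.0900

Percentage change = ((1 + 0.09)^1 − 1) × 100% = 9.0%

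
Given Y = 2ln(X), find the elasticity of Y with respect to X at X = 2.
Elasticity = 1/ln(2) ≈ 1.4427

Elasticity = (dY/dX) · (X/Y)

dY/dX = 2/X
At X = 2: dY/dX = 1, Y = 2·ln(2)

Elasticity = 1 · (2 / (2·ln(2))) = 1/ln(2) ≈ 1.4427

Interpretation: for a small percentage change in X, the percentage change in Y is approximately 1.44 times as large.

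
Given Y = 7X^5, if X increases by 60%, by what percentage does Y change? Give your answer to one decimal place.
948.6%

For Y = 7X^5:
If X → X(1 + 0.6)
Then Y → Y · (1 + 0.6)^5
     ≈ Y · 10.4858

Percentage change = ((1 + 0.6)^5 − 1) × 100% ≈ 948.6%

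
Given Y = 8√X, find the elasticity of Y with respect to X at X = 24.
Elasticity = 1/2

Elasticity = (dY/dX) · (X/Y)

dY/dX = 4/√X
At X = 24: dY/dX = √6/3, Y = 16·√6

Elasticity = (√6/3) · (24 / (16·√6)) = 1/2

Interpretation: for a small percentage change in X, the percentage change in Y is approximately 0.50 times as large.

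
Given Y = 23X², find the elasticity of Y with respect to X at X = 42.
Elasticity = 2

Elasticity = (dY/dX) · (X/Y)

dY/dX = 46·X
At X = 42: dY/dX = 1932, Y = 40572

Elasticity = 1932 · (42 / 40572) = 2

Interpretation: for a small percentage change in X, the percentage change in Y is approximately 2.00 times as large.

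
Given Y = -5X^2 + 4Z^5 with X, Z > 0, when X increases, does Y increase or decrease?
Y decreases

Taking the partial derivative:
∂Y/∂X = -10X

∂Y/∂X = -10X < 0 (assuming positive values)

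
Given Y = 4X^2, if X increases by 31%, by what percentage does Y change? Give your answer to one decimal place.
71.6%

For Y = 4X^2:
If X → X(1 + 0.31)
Then Y → Y · (1 + 0.31)^2
     = Y · 1.7161

Percentage change = ((1 + 0.31)^2 − 1) × 100% ≈ 71.6%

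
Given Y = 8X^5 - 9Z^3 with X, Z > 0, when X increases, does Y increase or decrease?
Y increases

Taking the partial derivative:
∂Y/∂X = 40X^4

∂Y/∂X = 40X^4 > 0 (assuming positive values)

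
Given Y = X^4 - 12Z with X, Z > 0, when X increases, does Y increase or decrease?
Y increases

Taking the partial derivative:
∂Y/∂X = 4X^3

∂Y/∂X = 4X^3 > 0 (assuming positive values)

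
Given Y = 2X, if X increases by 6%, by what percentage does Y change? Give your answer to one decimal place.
6.0%

For Y = 2X:
If X → X(1 + 0.06)
Then Y → Y · (1 + 0.06)^1
     = Y · 1.0600

Percentage change = ((1 + 0.06)^1 − 1) × 100% = 6.0%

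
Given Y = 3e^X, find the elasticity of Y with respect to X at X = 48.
Elasticity = 48

Elasticity = (dY/dX) · (X/Y)

dY/dX = 3·e^X
At X = 48: dY/dX = 3·e^48, Y = 3·e^48

Elasticity = (3·e^48) · (48 / (3·e^48)) = 48

Interpretation: for a small percentage change in X, the percentage change in Y is approximately 48.00 times as large.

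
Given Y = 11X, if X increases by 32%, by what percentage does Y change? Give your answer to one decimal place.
32.0%

For Y = 11X:
If X → X(1 + 0.32)
Then Y → Y · (1 + 0.32)^1
     = Y · 1.3200

Percentage change = ((1 + 0.32)^1 − 1) × 100% = 32.0%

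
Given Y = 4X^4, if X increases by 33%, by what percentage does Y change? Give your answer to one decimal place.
212.9%

For Y = 4X^4:
If X → X(1 + 0.33)
Then Y → Y · (1 + 0.33)^4
     ≈ Y · 3.1290

Percentage change = ((1 + 0.33)^4 − 1) × 100% ≈ 212.9%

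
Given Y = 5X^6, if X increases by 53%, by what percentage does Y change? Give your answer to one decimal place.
1182.8%

For Y = 5X^6:
If X → X(1 + 0.53)
Then Y → Y · (1 + 0.53)^6
     ≈ Y · 12.8277

Percentage change = ((1 + 0.53)^6 − 1) × 100% ≈ 1182.8%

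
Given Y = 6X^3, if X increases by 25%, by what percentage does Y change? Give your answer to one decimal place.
95.3%

For Y = 6X^3:
If X → X(1 + 0.25)
Then Y → Y · (1 + 0.25)^3
     ≈ Y · 1.9531

Percentage change = ((1 + 0.25)^3 − 1) × 100% ≈ 95.3%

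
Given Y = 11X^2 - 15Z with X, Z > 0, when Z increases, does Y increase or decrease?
Y decreases

Taking the partial derivative:
∂Y/∂Z = -15

∂Y/∂Z = -15 < 0 (assuming positive values)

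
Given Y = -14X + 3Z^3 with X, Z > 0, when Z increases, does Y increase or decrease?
Y increases

Taking the partial derivative:
∂Y/∂Z = 9Z^2

∂Y/∂Z = 9Z^2 > 0 (assuming positive values)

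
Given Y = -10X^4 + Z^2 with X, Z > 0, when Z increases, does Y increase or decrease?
Y increases

Taking the partial derivative:
∂Y/∂Z = 2Z

∂Y/∂Z = 2Z > 0 (assuming positive values)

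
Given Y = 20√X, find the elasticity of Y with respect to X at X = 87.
Elasticity = 1/2

Elasticity = (dY/dX) · (X/Y)

dY/dX = 10/√X
At X = 87: dY/dX = 10·√87/87, Y = 20·√87

Elasticity = (10·√87/87) · (87 / (20·√87)) = 1/2

Interpretation: for a small percentage change in X, the percentage change in Y is approximately 0.50 times as large.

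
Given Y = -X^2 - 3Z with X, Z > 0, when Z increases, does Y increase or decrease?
Y decreases

Taking the partial derivative:
∂Y/∂Z = -3

∂Y/∂Z = -3 < 0 (assuming positive values)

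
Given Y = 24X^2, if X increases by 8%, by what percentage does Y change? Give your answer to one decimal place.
16.6%

For Y = 24X^2:
If X → X(1 + 0.08)
Then Y → Y · (1 + 0.08)^2
     = Y · 1.1664

Percentage change = ((1 + 0.08)^2 − 1) × 100% ≈ 16.6%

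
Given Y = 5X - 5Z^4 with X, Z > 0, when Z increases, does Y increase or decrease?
Y decreases

Taking the partial derivative:
∂Y/∂Z = -20Z^3

∂Y/∂Z = -20Z^3 < 0 (assuming positive values)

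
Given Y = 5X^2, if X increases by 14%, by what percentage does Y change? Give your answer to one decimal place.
30.0%

For Y = 5X^2:
If X → X(1 + 0.14)
Then Y → Y · (1 + 0.14)^2
     = Y · 1.2996

Percentage change = ((1 + 0.14)^2 − 1) × 100% ≈ 30.0%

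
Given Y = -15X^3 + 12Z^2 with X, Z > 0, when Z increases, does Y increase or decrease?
Y increases

Taking the partial derivative:
∂Y/∂Z = 24Z

∂Y/∂Z = 24Z > 0 (assuming positive values)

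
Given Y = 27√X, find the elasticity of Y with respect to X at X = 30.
Elasticity = 1/2

Elasticity = (dY/dX) · (X/Y)

dY/dX = 27/(2·√X)
At X = 30: dY/dX = 9·√30/20, Y = 27·√30

Elasticity = (9·√30/20) · (30 / (27·√30)) = 1/2

Interpretation: for a small percentage change in X, the percentage change in Y is approximately 0.50 times as large.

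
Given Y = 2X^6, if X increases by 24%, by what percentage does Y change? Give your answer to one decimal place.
263.5%

For Y = 2X^6:
If X → X(1 + 0.24)
Then Y → Y · (1 + 0.24)^6
     ≈ Y · 3.6352

Percentage change = ((1 + 0.24)^6 − 1) × 100% ≈ 263.5%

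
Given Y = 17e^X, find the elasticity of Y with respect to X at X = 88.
Elasticity = 88

Elasticity = (dY/dX) · (X/Y)

dY/dX = 17·e^X
At X = 88: dY/dX = 17·e^88, Y = 17·e^88

Elasticity = (17·e^88) · (88 / (17·e^88)) = 88

Interpretation: for a small percentage change in X, the percentage change in Y is approximately 88.00 times as large.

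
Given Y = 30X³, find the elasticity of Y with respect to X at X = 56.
Elasticity = 3

Elasticity = (dY/dX) · (X/Y)

dY/dX = 90·X²
At X = 56: dY/dX = 282240, Y = 5268480

Elasticity = 282240 · (56 / 5268480) = 3

Interpretation: for a small percentage change in X, the percentage change in Y is approximately 3.00 times as large.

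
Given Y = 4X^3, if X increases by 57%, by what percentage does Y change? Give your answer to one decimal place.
287.0%

For Y = 4X^3:
If X → X(1 + 0.57)
Then Y → Y · (1 + 0.57)^3
     ≈ Y · 3.8699

Percentage change = ((1 + 0.57)^3 − 1) × 100% ≈ 287.0%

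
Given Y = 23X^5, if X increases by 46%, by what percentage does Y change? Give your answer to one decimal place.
563.4%

For Y = 23X^5:
If X → X(1 + 0.46)
Then Y → Y · (1 + 0.46)^5
     ≈ Y · 6.6338

Percentage change = ((1 + 0.46)^5 − 1) × 100% ≈ 563.4%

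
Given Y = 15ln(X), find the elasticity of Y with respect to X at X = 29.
Elasticity = 1/ln(29) ≈ 0.2970

Elasticity = (dY/dX) · (X/Y)

dY/dX = 15/X
At X = 29: dY/dX = 15/29, Y = 15·ln(29)

Elasticity = (15/29) · (29 / (15·ln(29))) = 1/ln(29) ≈ 0.2970

Interpretation: for a small percentage change in X, the percentage change in Y is approximately 0.30 times as large.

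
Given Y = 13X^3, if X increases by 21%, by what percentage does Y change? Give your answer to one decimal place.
77.2%

For Y = 13X^3:
If X → X(1 + 0.21)
Then Y → Y · (1 + 0.21)^3
     ≈ Y · 1.7716

Percentage change = ((1 + 0.21)^3 − 1) × 100% ≈ 77.2%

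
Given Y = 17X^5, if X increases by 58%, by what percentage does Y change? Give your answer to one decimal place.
884.7%

For Y = 17X^5:
If X → X(1 + 0.58)
Then Y → Y · (1 + 0.58)^5
     ≈ Y · 9.8466

Percentage change = ((1 + 0.58)^5 − 1) × 100% ≈ 884.7%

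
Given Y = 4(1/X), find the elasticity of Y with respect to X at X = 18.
Elasticity = -1

Elasticity = (dY/dX) · (X/Y)

dY/dX = -4/X²
At X = 18: dY/dX = -1/81, Y = 2/9

Elasticity = (-1/81) · (18 / (2/9)) = -1

Interpretation: for a small percentage change in X, the percentage change in Y is approximately -1.00 times as large.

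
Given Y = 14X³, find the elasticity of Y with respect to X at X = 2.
Elasticity = 3

Elasticity = (dY/dX) · (X/Y)

dY/dX = 42·X²
At X = 2: dY/dX = 168, Y = 112

Elasticity = 168 · (2 / 112) = 3

Interpretation: for a small percentage change in X, the percentage change in Y is approximately 3.00 times as large.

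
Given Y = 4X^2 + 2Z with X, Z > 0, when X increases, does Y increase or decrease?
Y increases

Taking the partial derivative:
∂Y/∂X = 8X

∂Y/∂X = 8X > 0 (assuming positive values)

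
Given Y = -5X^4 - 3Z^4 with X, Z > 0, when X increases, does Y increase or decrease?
Y decreases

Taking the partial derivative:
∂Y/∂X = -20X^3

∂Y/∂X = -20X^3 < 0 (assuming positive values)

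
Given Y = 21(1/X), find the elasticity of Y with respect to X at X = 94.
Elasticity = -1

Elasticity = (dY/dX) · (X/Y)

dY/dX = -21/X²
At X = 94: dY/dX = -21/8836, Y = 21/94

Elasticity = (-21/8836) · (94 / (21/94)) = -1

Interpretation: for a small percentage change in X, the percentage change in Y is approximately -1.00 times as large.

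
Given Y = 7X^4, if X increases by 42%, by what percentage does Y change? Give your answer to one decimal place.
306.6%

For Y = 7X^4:
If X → X(1 + 0.42)
Then Y → Y · (1 + 0.42)^4
     ≈ Y · 4.0659

Percentage change = ((1 + 0.42)^4 − 1) × 100% ≈ 306.6%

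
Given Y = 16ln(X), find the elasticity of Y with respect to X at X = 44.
Elasticity = 1/ln(44) ≈ 0.2643

Elasticity = (dY/dX) · (X/Y)

dY/dX = 16/X
At X = 44: dY/dX = 4/11, Y = 16·ln(44)

Elasticity = (4/11) · (44 / (16·ln(44))) = 1/ln(44) ≈ 0.2643

Interpretation: for a small percentage change in X, the percentage change in Y is approximately 0.26 times as large.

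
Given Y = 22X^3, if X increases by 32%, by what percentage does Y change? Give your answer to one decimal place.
130.0%

For Y = 22X^3:
If X → X(1 + 0.32)
Then Y → Y · (1 + 0.32)^3
     ≈ Y · 2.3000

Percentage change = ((1 + 0.32)^3 − 1) × 100% ≈ 130.0%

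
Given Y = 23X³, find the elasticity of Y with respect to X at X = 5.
Elasticity = 3

Elasticity = (dY/dX) · (X/Y)

dY/dX = 69·X²
At X = 5: dY/dX = 1725, Y = 2875

Elasticity = 1725 · (5 / 2875) = 3

Interpretation: for a small percentage change in X, the percentage change in Y is approximately 3.00 times as large.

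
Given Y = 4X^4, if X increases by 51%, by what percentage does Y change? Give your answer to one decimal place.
419.9%

For Y = 4X^4:
If X → X(1 + 0.51)
Then Y → Y · (1 + 0.51)^4
     ≈ Y · 5.1989

Percentage change = ((1 + 0.51)^4 − 1) × 100% ≈ 419.9%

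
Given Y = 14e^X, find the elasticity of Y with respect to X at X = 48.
Elasticity = 48

Elasticity = (dY/dX) · (X/Y)

dY/dX = 14·e^X
At X = 48: dY/dX = 14·e^48, Y = 14·e^48

Elasticity = (14·e^48) · (48 / (14·e^48)) = 48

Interpretation: for a small percentage change in X, the percentage change in Y is approximately 48.00 times as large.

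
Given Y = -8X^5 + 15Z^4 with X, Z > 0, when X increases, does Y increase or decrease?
Y decreases

Taking the partial derivative:
∂Y/∂X = -40X^4

∂Y/∂X = -40X^4 < 0 (assuming positive values)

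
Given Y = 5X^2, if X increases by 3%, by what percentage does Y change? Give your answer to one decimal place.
6.1%

For Y = 5X^2:
If X → X(1 + 0.03)
Then Y → Y · (1 + 0.03)^2
     = Y · 1.0609

Percentage change = ((1 + 0.03)^2 − 1) × 100% ≈ 6.1%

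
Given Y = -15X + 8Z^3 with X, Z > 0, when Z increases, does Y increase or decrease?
Y increases

Taking the partial derivative:
∂Y/∂Z = 24Z^2

∂Y/∂Z = 24Z^2 > 0 (assuming positive values)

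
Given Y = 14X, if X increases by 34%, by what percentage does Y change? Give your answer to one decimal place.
34.0%

For Y = 14X:
If X → X(1 + 0.34)
Then Y → Y · (1 + 0.34)^1
     = Y · 1.3400

Percentage change = ((1 + 0.34)^1 − 1) × 100% = 34.0%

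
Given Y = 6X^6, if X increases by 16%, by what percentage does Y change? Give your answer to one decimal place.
143.6%

For Y = 6X^6:
If X → X(1 + 0.16)
Then Y → Y · (1 + 0.16)^6
     ≈ Y · 2.4364

Percentage change = ((1 + 0.16)^6 − 1) × 100% ≈ 143.6%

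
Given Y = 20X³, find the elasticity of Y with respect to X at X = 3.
Elasticity = 3

Elasticity = (dY/dX) · (X/Y)

dY/dX = 60·X²
At X = 3: dY/dX = 540, Y = 540

Elasticity = 540 · (3 / 540) = 3

Interpretation: for a small percentage change in X, the percentage change in Y is approximately 3.00 times as large.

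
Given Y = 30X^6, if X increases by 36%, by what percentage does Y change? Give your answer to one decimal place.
532.8%

For Y = 30X^6:
If X → X(1 + 0.36)
Then Y → Y · (1 + 0.36)^6
     ≈ Y · 6.3275

Percentage change = ((1 + 0.36)^6 − 1) × 100% ≈ 532.8%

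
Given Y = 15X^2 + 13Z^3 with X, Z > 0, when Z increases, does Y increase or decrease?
Y increases

Taking the partial derivative:
∂Y/∂Z = 39Z^2

∂Y/∂Z = 39Z^2 > 0 (assuming positive values)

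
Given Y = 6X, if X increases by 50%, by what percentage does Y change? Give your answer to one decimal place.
50.0%

For Y = 6X:
If X → X(1 + 0.5)
Then Y → Y · (1 + 0.5)^1
     = Y · 1.5000

Percentage change = ((1 + 0.5)^1 − 1) × 100% = 50.0%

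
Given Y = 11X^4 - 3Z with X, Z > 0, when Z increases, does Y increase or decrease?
Y decreases

Taking the partial derivative:
∂Y/∂Z = -3

∂Y/∂Z = -3 < 0 (assuming positive values)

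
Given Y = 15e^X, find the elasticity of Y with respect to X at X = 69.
Elasticity = 69

Elasticity = (dY/dX) · (X/Y)

dY/dX = 15·e^X
At X = 69: dY/dX = 15·e^69, Y = 15·e^69

Elasticity = (15·e^69) · (69 / (15·e^69)) = 69

Interpretation: for a small percentage change in X, the percentage change in Y is approximately 69.00 times as large.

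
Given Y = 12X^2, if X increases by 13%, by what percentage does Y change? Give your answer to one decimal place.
27.7%

For Y = 12X^2:
If X → X(1 + 0.13)
Then Y → Y · (1 + 0.13)^2
     = Y · 1.2769

Percentage change = ((1 + 0.13)^2 − 1) × 100% ≈ 27.7%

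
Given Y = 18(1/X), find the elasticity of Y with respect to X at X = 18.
Elasticity = -1

Elasticity = (dY/dX) · (X/Y)

dY/dX = -18/X²
At X = 18: dY/dX = -1/18, Y = 1

Elasticity = (-1/18) · (18 / 1) = -1

Interpretation: for a small percentage change in X, the percentage change in Y is approximately -1.00 times as large.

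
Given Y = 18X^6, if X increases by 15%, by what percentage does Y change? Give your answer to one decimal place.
131.3%

For Y = 18X^6:
If X → X(1 + 0.15)
Then Y → Y · (1 + 0.15)^6
     ≈ Y · 2.3131

Percentage change = ((1 + 0.15)^6 − 1) × 100% ≈ 131.3%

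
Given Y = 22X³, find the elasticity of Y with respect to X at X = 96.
Elasticity = 3

Elasticity = (dY/dX) · (X/Y)

dY/dX = 66·X²
At X = 96: dY/dX = 608256, Y = 19464192

Elasticity = 608256 · (96 / 19464192) = 3

Interpretation: for a small percentage change in X, the percentage change in Y is approximately 3.00 times as large.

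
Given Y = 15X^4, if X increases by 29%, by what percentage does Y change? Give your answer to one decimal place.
176.9%

For Y = 15X^4:
If X → X(1 + 0.29)
Then Y → Y · (1 + 0.29)^4
     ≈ Y · 2.7692

Percentage change = ((1 + 0.29)^4 − 1) × 100% ≈ 176.9%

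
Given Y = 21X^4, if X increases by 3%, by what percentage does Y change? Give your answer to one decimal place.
12.6%

For Y = 21X^4:
If X → X(1 + 0.03)
Then Y → Y · (1 + 0.03)^4
     ≈ Y · 1.1255

Percentage change = ((1 + 0.03)^4 − 1) × 100% ≈ 12.6%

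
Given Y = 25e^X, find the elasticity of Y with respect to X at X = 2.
Elasticity = 2

Elasticity = (dY/dX) · (X/Y)

dY/dX = 25·e^X
At X = 2: dY/dX = 25·e^2, Y = 25·e^2

Elasticity = (25·e^2) · (2 / (25·e^2)) = 2

Interpretation: for a small percentage change in X, the percentage change in Y is approximately 2.00 times as large.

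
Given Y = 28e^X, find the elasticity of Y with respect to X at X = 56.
Elasticity = 56

Elasticity = (dY/dX) · (X/Y)

dY/dX = 28·e^X
At X = 56: dY/dX = 28·e^56, Y = 28·e^56

Elasticity = (28·e^56) · (56 / (28·e^56)) = 56

Interpretation: for a small percentage change in X, the percentage change in Y is approximately 56.00 times as large.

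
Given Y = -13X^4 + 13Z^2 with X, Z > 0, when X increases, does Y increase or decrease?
Y decreases

Taking the partial derivative:
∂Y/∂X = -52X^3

∂Y/∂X = -52X^3 < 0 (assuming positive values)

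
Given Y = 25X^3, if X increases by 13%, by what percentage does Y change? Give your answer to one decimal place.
44.3%

For Y = 25X^3:
If X → X(1 + 0.13)
Then Y → Y · (1 + 0.13)^3
     ≈ Y · 1.4429

Percentage change = ((1 + 0.13)^3 − 1) × 100% ≈ 44.3%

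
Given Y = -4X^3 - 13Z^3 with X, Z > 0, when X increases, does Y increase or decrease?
Y decreases

Taking the partial derivative:
∂Y/∂X = -12X^2

∂Y/∂X = -12X^2 < 0 (assuming positive values)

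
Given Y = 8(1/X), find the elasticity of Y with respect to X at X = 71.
Elasticity = -1

Elasticity = (dY/dX) · (X/Y)

dY/dX = -8/X²
At X = 71: dY/dX = -8/5041, Y = 8/71

Elasticity = (-8/5041) · (71 / (8/71)) = -1

Interpretation: for a small percentage change in X, the percentage change in Y is approximately -1.00 times as large.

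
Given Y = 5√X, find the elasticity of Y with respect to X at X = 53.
Elasticity = 1/2

Elasticity = (dY/dX) · (X/Y)

dY/dX = 5/(2·√X)
At X = 53: dY/dX = 5·√53/106, Y = 5·√53

Elasticity = (5·√53/106) · (53 / (5·√53)) = 1/2

Interpretation: for a small percentage change in X, the percentage change in Y is approximately 0.50 times as large.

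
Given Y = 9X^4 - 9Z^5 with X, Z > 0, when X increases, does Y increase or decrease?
Y increases

Taking the partial derivative:
∂Y/∂X = 36X^3

∂Y/∂X = 36X^3 > 0 (assuming positive values)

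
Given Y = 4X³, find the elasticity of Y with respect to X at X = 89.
Elasticity = 3

Elasticity = (dY/dX) · (X/Y)

dY/dX = 12·X²
At X = 89: dY/dX = 95052, Y = 2819876

Elasticity = 95052 · (89 / 2819876) = 3

Interpretation: for a small percentage change in X, the percentage change in Y is approximately 3.00 times as large.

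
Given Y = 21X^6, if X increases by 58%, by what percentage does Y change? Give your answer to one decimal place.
1455.8%

For Y = 21X^6:
If X → X(1 + 0.58)
Then Y → Y · (1 + 0.58)^6
     ≈ Y · 15.5576

Percentage change = ((1 + 0.58)^6 − 1) × 100% ≈ 1455.8%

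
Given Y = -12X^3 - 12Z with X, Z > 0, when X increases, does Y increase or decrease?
Y decreases

Taking the partial derivative:
∂Y/∂X = -36X^2

∂Y/∂X = -36X^2 < 0 (assuming positive values)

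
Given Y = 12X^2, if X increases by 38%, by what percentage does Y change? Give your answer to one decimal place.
90.4%

For Y = 12X^2:
If X → X(1 + 0.38)
Then Y → Y · (1 + 0.38)^2
     = Y · 1.9044

Percentage change = ((1 + 0.38)^2 − 1) × 100% ≈ 90.4%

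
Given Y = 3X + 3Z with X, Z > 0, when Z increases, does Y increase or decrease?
Y increases

Taking the partial derivative:
∂Y/∂Z = 3

∂Y/∂Z = 3 > 0 (assuming positive values)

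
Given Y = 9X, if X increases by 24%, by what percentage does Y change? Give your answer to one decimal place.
24.0%

For Y = 9X:
If X → X(1 + 0.24)
Then Y → Y · (1 + 0.24)^1
     = Y · 1.2400

Percentage change = ((1 + 0.24)^1 − 1) × 100% = 24.0%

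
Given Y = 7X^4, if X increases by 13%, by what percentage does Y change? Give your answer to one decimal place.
63.0%

For Y = 7X^4:
If X → X(1 + 0.13)
Then Y → Y · (1 + 0.13)^4
     ≈ Y · 1.6305

Percentage change = ((1 + 0.13)^4 − 1) × 100% ≈ 63.0%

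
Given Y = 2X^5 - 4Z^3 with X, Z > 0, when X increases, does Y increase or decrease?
Y increases

Taking the partial derivative:
∂Y/∂X = 10X^4

∂Y/∂X = 10X^4 > 0 (assuming positive values)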